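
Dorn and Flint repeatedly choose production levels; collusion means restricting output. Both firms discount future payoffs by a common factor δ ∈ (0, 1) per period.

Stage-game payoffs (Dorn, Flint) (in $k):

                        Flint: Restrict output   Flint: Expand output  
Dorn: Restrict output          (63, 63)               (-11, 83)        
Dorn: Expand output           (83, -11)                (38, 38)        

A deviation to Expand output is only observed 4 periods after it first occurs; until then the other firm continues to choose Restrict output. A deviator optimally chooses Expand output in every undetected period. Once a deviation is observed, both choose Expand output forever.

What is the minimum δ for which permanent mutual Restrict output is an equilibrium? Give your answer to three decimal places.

A deviator earns 83 for 4 periods, then 38 forever; cooperating earns 63 forever. Multiplying the IC by (1−δ):
63 ≥ 83(1−δ^4) + 38δ^4, so 45·δ^4 ≥ 20 and δ^4 ≥ 4/9.
δ ≥ (4/9)^(1/4) ≈ 0.816.

0.816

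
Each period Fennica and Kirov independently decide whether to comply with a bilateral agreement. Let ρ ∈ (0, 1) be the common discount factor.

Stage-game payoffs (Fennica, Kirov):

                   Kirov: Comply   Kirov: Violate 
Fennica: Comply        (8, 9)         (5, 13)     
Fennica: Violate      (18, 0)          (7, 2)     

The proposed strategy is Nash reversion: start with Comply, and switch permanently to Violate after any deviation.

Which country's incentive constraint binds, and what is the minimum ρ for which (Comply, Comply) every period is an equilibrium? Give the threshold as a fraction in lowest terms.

Fennica; ρ ≥ 10/11

Fennica's threshold: (18−8)/(18−7) = 10/11.
Kirov's threshold: (13−9)/(13−2) = 4/11.
10/11 > 4/11, so Fennica binds and ρ* = 10/11.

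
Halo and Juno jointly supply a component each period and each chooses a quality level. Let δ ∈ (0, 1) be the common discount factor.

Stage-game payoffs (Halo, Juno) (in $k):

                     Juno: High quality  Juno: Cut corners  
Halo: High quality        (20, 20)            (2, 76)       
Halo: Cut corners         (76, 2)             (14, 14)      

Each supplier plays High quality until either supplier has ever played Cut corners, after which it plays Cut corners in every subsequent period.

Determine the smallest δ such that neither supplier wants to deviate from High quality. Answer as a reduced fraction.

28/31

One-period gain from deviating is 76 − 20 = 56. The loss is 20 − 14 = 6 in every subsequent period, with present value 6·δ/(1−δ).
Deviation is unprofitable when 6·δ/(1−δ) ≥ 56, i.e. δ/(1−δ) ≥ 28/3.
Equivalently δ ≥ 56/(56+6) = 28/31.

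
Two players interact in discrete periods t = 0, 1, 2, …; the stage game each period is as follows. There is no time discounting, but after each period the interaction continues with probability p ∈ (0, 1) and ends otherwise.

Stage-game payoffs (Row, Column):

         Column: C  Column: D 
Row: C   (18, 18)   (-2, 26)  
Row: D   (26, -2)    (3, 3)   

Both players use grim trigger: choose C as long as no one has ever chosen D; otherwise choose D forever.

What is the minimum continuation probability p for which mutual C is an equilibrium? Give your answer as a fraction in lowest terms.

Expected cooperation value is 18 + p·18 + p²·18 + … = 18/(1−p); deviation gives 26 + p·3/(1−p).
18 ≥ 26(1−p) + 3p ⇒ 23p ≥ 8 ⇒ p ≥ 8/23.

8/23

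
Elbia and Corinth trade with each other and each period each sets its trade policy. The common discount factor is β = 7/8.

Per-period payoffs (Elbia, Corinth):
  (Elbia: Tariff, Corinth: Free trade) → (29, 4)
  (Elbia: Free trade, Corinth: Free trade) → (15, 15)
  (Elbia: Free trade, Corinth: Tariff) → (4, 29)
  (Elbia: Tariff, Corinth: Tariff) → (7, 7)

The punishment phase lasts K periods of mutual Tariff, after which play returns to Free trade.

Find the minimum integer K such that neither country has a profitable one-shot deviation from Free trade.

3

No profitable deviation requires (15−7)(β+…+β^K) ≥ 29−15, i.e. β+…+β^K ≥ 7/4 ≈ 1.7500.
With β = 7/8, the partial sums are K=1: 0.8750, K=2: 1.6406, K=3: 2.3105.
K = 3 is the first length at which the sum reaches 1.7500.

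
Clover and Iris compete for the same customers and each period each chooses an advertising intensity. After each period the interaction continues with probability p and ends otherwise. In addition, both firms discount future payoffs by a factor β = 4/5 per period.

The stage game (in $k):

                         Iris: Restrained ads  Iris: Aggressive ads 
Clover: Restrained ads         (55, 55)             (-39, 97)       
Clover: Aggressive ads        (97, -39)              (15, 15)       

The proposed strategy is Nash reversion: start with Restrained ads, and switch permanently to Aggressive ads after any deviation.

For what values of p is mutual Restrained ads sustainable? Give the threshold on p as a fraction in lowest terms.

With continuation probability p and discount β, the effective per-period discount factor is βp.
Grim-trigger IC: βp ≥ (97−55)/(97−15) = 21/41.
So p ≥ (21/41)/(4/5) = 105/164.

105/164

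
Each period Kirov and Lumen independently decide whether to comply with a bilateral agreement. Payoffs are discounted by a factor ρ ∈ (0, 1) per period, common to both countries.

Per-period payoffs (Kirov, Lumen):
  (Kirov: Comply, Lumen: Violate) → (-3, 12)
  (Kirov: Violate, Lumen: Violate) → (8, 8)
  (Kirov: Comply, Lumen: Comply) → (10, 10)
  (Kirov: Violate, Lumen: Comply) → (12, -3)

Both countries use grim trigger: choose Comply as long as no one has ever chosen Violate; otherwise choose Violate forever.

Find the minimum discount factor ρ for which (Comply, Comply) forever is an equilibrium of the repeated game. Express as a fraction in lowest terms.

Cooperation forever yields 10 each period: 10/(1−ρ).
Deviating yields 12 once, then 8 forever: 12 + 8ρ/(1−ρ).
No profitable deviation requires 10/(1−ρ) ≥ 12 + 8ρ/(1−ρ).
Multiplying by (1−ρ): 10 ≥ 12(1−ρ) + 8ρ = 12 − 4ρ.
So 4ρ ≥ 2, i.e. ρ ≥ 2/4 = 1/2.

1/2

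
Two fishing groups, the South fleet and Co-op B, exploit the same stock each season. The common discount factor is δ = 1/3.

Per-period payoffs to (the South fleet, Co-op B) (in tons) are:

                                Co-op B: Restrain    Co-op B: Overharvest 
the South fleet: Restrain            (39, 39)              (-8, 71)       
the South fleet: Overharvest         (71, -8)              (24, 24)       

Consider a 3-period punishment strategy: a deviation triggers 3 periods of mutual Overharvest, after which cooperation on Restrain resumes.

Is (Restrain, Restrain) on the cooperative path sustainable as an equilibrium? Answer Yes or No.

No

A one-shot deviation gives 71 now, then 24 for 3 periods, then back to 39.
Gain from deviating: (71−39) today; loss: (39−24) in each of the next 3 periods.
No-deviation condition: (39−24)(δ+…+δ^3) ≥ 71−39, i.e. δ+…+δ^3 ≥ 32/15.
At δ = 1/3: δ+…+δ^3 = 0.4815 < 2.1333.
So cooperation is not sustainable.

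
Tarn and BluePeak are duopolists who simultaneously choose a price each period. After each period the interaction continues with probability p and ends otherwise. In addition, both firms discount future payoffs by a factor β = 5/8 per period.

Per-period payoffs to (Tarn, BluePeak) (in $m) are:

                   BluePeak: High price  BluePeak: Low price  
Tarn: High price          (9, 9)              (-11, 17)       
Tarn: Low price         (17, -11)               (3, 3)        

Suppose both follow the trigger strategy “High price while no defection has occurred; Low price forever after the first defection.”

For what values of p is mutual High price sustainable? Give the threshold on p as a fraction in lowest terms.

With continuation probability p and discount β, the effective per-period discount factor is βp.
Grim-trigger IC: βp ≥ (17−9)/(17−3) = 4/7.
So p ≥ (4/7)/(5/8) = 32/35.

32/35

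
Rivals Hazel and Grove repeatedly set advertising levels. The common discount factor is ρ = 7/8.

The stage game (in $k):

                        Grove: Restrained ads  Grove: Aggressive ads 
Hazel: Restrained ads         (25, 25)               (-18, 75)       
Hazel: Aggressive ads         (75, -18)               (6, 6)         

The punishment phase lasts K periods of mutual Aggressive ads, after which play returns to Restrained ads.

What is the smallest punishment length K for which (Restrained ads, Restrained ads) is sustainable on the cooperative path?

4

No profitable deviation requires (25−6)(ρ+…+ρ^K) ≥ 75−25, i.e. ρ+…+ρ^K ≥ 50/19 ≈ 2.6316.
With ρ = 7/8, the partial sums are K=1: 0.8750, K=2: 1.6406, K=3: 2.3105, K=4: 2.8967.
K = 4 is the first length at which the sum reaches 2.6316.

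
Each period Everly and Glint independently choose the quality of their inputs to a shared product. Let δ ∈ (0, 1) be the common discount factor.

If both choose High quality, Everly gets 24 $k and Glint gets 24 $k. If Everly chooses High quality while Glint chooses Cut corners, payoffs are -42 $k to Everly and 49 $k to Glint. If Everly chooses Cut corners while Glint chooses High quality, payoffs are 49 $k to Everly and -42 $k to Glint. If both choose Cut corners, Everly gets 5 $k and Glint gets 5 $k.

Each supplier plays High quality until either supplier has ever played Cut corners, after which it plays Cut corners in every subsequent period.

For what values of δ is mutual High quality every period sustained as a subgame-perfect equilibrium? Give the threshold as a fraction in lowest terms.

Under grim trigger the critical discount factor is (T−C)/(T−P) with T = 49, C = 24, P = 5.
δ* = (49−24)/(49−5) = 25/44.

25/44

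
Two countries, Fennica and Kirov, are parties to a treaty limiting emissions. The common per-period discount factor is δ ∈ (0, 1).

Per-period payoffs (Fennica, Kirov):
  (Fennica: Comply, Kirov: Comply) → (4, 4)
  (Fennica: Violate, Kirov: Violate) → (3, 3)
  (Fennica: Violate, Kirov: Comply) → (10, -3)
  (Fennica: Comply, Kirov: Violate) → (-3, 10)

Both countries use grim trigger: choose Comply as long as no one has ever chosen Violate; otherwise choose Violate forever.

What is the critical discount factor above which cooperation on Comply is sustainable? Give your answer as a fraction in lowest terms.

One-period gain from deviating is 10 − 4 = 6. The loss is 4 − 3 = 1 in every subsequent period, with present value 1·δ/(1−δ).
Deviation is unprofitable when 1·δ/(1−δ) ≥ 6, i.e. δ/(1−δ) ≥ 6.
Equivalently δ ≥ 6/(6+1) = 6/7.

6/7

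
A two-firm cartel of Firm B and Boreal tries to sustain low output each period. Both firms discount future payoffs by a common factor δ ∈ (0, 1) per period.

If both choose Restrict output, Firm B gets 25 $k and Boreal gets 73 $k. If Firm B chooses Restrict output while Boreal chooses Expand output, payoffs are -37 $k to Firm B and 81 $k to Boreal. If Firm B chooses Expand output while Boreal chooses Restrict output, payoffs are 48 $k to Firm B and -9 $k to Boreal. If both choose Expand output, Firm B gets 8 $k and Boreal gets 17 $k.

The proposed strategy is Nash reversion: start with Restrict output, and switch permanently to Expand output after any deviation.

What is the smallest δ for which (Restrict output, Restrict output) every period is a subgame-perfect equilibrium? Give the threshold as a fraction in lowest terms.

23/40

For Firm B: deviation gain 48−25 = 23, per-period punishment loss 25−8 = 17. IC gives δ ≥ 23/40.
For Boreal: gain 8, loss 56 per period, so δ ≥ 8/64 = 1/8.
The tighter constraint is Firm B's, so cooperation needs δ ≥ 23/40.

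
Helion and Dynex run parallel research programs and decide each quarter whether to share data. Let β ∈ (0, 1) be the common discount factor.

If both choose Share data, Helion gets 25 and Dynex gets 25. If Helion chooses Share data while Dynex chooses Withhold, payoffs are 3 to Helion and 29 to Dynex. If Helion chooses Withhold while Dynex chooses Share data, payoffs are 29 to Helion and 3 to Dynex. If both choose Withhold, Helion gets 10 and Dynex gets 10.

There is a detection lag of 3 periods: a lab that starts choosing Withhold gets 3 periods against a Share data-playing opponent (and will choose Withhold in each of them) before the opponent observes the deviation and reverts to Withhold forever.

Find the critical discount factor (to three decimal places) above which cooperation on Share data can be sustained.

A deviator earns 29 for 3 periods, then 10 forever; cooperating earns 25 forever. Multiplying the IC by (1−β):
25 ≥ 29(1−β^3) + 10β^3, so 19·β^3 ≥ 4 and β^3 ≥ 4/19.
β ≥ (4/19)^(1/3) ≈ 0.595.

0.595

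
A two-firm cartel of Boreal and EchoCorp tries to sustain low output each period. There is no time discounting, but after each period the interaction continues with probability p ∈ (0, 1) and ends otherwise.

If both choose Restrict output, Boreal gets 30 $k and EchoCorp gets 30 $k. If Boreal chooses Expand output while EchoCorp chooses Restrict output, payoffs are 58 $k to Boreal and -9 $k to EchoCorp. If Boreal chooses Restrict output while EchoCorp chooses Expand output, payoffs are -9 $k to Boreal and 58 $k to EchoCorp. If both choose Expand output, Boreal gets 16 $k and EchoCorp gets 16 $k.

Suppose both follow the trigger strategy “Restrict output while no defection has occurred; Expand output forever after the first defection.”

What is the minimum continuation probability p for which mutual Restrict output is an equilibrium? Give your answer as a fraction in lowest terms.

2/3

With no time discounting, the continuation probability p plays the role of the discount factor.
Grim-trigger IC: 30/(1−p) ≥ 58 + 16p/(1−p) ⇒ p ≥ (58−30)/(58−16) = 2/3.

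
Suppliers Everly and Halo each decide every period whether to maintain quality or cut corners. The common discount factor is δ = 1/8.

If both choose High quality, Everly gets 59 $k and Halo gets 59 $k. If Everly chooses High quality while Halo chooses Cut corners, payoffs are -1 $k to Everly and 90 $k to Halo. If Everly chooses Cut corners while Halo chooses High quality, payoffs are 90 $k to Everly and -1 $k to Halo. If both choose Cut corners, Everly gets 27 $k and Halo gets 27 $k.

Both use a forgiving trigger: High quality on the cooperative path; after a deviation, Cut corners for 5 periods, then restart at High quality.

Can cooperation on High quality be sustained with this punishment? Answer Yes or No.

IC: δ+…+δ^5 ≥ (90−59)/(59−27) = 31/32.
At δ = 1/8: partial sum = 0.1429 < 0.9688. Cooperation not sustainable.

No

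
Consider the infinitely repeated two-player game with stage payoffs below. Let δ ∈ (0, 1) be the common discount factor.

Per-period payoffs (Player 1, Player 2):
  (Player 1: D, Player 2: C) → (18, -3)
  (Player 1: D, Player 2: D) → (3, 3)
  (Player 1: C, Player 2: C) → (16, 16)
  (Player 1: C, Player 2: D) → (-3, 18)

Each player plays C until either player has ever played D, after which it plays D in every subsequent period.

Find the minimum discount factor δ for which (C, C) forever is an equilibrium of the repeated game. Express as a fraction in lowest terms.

2/15

One-period gain from deviating is 18 − 16 = 2. The loss is 16 − 3 = 13 in every subsequent period, with present value 13·δ/(1−δ).
Deviation is unprofitable when 13·δ/(1−δ) ≥ 2, i.e. δ/(1−δ) ≥ 2/13.
Equivalently δ ≥ 2/(2+13) = 2/15.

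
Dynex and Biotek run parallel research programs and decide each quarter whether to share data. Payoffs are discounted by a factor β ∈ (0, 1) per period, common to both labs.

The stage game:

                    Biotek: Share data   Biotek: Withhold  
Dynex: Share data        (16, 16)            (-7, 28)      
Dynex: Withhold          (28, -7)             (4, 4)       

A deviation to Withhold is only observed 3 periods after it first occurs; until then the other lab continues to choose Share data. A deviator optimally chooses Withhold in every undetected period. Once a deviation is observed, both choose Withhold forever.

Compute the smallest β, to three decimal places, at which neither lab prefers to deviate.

Deviating for the 3 undetected periods gains 28−16 = 12 per period over cooperation, then loses 16−4 = 12 per period forever once punishment starts.
Gain: 12(1 + β + … + β^2); loss: 12·β^3/(1−β).
No profitable deviation ⇔ 12(1−β^3) ≤ 12·β^3, i.e. β^3 ≥ 12/(12+12) = 1/2.
Hence β ≥ (1/2)^(1/3) ≈ 0.794.

0.794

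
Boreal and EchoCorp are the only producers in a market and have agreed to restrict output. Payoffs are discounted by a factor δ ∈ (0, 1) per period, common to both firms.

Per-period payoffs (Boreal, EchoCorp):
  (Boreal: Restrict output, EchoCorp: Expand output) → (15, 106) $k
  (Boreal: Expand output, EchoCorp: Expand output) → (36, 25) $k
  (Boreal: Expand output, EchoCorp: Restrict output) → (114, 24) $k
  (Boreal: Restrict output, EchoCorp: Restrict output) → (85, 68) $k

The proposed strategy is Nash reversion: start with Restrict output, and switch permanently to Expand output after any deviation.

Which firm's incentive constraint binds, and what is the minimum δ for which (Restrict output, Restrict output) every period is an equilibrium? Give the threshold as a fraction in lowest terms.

EchoCorp; δ ≥ 38/81

Boreal's threshold: (114−85)/(114−36) = 29/78.
EchoCorp's threshold: (106−68)/(106−25) = 38/81.
29/78 < 38/81, so EchoCorp binds and δ* = 38/81.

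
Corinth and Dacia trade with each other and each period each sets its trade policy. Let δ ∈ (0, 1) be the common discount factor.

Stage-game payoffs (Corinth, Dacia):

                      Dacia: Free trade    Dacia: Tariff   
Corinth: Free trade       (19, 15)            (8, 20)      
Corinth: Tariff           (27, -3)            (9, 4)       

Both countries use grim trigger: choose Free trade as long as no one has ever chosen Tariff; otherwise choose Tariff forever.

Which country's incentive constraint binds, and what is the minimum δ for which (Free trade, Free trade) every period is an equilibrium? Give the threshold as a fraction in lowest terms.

Corinth; δ ≥ 4/9

For Corinth: deviation gain 27−19 = 8, per-period punishment loss 19−9 = 10. IC gives δ ≥ 8/18 = 4/9.
For Dacia: gain 5, loss 11 per period, so δ ≥ 5/16.
The tighter constraint is Corinth's, so cooperation needs δ ≥ 4/9.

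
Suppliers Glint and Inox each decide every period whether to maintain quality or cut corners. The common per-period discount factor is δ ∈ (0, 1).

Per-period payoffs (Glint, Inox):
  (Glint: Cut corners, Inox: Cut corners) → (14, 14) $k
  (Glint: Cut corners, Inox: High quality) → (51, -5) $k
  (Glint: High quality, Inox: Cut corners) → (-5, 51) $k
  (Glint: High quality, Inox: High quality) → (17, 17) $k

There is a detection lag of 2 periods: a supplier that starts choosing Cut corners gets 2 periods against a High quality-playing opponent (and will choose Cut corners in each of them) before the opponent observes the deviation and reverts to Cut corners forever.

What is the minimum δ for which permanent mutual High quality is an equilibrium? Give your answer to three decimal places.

Deviating for the 2 undetected periods gains 51−17 = 34 per period over cooperation, then loses 17−14 = 3 per period forever once punishment starts.
Gain: 34(1 + δ + … + δ^1); loss: 3·δ^2/(1−δ).
No profitable deviation ⇔ 34(1−δ^2) ≤ 3·δ^2, i.e. δ^2 ≥ 34/(34+3) = 34/37.
Hence δ ≥ (34/37)^(1/2) ≈ 0.959.

0.959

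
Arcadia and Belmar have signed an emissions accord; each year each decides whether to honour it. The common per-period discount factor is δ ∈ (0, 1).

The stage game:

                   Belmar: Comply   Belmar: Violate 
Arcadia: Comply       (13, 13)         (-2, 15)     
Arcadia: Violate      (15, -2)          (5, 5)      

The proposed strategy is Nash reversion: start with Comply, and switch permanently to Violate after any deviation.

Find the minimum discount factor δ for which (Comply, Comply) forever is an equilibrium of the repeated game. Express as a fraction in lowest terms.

1/5

13/(1−δ) ≥ 15 + 5δ/(1−δ)
13 ≥ 15 − 10δ
δ ≥ 2/10 = 1/5.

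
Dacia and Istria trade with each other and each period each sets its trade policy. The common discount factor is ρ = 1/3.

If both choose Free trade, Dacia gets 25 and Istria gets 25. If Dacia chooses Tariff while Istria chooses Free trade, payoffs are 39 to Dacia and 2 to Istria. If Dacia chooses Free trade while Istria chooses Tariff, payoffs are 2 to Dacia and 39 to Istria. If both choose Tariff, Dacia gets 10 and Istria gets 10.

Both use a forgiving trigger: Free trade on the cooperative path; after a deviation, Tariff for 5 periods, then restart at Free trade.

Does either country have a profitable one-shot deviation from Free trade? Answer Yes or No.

Yes

IC: ρ+…+ρ^5 ≥ (39−25)/(25−10) = 14/15.
At ρ = 1/3: partial sum = 0.4979 < 0.9333. Cooperation not sustainable.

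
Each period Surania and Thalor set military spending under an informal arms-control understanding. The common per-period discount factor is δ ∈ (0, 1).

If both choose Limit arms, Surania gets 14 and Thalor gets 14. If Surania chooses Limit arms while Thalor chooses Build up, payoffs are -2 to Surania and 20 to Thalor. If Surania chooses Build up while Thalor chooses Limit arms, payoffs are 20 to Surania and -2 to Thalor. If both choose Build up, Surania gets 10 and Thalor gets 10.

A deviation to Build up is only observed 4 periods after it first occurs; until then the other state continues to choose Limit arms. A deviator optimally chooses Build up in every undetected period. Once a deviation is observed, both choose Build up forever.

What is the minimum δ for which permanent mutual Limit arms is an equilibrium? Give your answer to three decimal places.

0.880

A deviator earns 20 for 4 periods, then 10 forever; cooperating earns 14 forever. Multiplying the IC by (1−δ):
14 ≥ 20(1−δ^4) + 10δ^4, so 10·δ^4 ≥ 6 and δ^4 ≥ 3/5.
δ ≥ (3/5)^(1/4) ≈ 0.880.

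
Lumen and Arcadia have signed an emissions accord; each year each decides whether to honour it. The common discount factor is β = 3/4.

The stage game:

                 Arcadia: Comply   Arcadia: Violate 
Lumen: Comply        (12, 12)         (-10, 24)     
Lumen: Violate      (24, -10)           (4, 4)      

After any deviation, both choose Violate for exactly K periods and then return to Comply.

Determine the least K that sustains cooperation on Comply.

3

IC: β(1−β^K)/(1−β) ≥ (24−12)/(12−4) = 3/2.
With β = 3/4: need 1 − β^K ≥ 3/2·(1−3/4)/(3/4), i.e. β^K ≤ 0.5000.
Since (3/4)^2 = 0.5625 and (3/4)^3 = 0.4219, the smallest such K is 3.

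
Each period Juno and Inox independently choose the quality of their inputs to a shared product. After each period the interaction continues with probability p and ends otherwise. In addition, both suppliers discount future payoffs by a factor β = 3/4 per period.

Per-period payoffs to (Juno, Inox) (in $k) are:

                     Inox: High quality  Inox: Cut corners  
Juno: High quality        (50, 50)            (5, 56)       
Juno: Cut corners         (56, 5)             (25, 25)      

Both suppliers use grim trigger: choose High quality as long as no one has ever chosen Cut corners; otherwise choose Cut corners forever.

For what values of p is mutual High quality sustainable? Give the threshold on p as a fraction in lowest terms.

8/31

Expected continuation weight on next period's payoff is β·p = 3/4·p, which plays the role of the discount factor.
Cooperation requires 3/4·p ≥ (56−50)/(56−25) = 6/31, hence p ≥ 8/31.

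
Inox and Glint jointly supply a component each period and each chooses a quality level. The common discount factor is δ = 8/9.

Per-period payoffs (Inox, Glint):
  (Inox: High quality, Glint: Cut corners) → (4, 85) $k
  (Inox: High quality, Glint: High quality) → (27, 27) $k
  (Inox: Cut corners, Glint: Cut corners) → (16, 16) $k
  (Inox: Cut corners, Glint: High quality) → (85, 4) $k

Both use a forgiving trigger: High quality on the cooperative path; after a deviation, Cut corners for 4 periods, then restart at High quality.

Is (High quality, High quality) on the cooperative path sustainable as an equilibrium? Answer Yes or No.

Comparing payoff streams over the 5 periods until play realigns: cooperate → 27(1+δ+…+δ^4); deviate → 85 + 16(δ+…+δ^4).
Cooperation is sustained iff (27−16)(δ+…+δ^4) ≥ 85−27.
δ+…+δ^4 = 8/9·(1−(8/9)^4)/(1−8/9) = 3.0056, and (85−27)/(27−16) = 5.2727.
3.0056 < 5.2727, so cooperation is not sustainable.

No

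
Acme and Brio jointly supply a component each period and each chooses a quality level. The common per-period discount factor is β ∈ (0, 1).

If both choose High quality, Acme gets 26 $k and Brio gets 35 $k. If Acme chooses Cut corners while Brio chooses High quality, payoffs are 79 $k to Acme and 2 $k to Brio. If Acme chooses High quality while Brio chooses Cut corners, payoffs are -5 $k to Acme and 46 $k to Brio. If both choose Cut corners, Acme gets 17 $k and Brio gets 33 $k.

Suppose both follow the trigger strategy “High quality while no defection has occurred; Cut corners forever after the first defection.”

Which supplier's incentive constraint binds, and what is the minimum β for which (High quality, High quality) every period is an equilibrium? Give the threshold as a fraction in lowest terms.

Acme's threshold: (79−26)/(79−17) = 53/62.
Brio's threshold: (46−35)/(46−33) = 11/13.
53/62 > 11/13, so Acme binds and β* = 53/62.

Acme; β ≥ 53/62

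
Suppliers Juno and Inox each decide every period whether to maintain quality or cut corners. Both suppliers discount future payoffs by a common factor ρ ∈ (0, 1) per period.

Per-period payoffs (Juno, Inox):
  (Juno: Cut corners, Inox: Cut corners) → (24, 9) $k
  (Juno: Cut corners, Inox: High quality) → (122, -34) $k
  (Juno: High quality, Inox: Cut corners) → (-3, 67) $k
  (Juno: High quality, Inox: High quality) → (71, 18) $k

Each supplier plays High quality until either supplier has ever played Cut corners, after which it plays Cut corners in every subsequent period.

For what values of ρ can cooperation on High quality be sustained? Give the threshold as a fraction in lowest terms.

For Juno: deviation gain 122−71 = 51, per-period punishment loss 71−24 = 47. IC gives ρ ≥ 51/98.
For Inox: gain 49, loss 9 per period, so ρ ≥ 49/58.
The tighter constraint is Inox's, so cooperation needs ρ ≥ 49/58.

49/58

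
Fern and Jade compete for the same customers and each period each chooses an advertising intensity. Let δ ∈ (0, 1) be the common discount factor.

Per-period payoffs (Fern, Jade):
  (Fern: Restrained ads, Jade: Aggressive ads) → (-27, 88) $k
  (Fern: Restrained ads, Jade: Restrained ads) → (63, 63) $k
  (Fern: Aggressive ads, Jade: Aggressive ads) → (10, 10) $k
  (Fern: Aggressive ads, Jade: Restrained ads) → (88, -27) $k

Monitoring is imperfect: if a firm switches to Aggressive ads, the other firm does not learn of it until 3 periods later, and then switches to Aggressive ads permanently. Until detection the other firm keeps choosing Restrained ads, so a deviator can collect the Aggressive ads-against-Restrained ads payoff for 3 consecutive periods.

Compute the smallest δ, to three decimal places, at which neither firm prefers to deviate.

0.684

A deviator earns 88 for 3 periods, then 10 forever; cooperating earns 63 forever. Multiplying the IC by (1−δ):
63 ≥ 88(1−δ^3) + 10δ^3, so 78·δ^3 ≥ 25 and δ^3 ≥ 25/78.
δ ≥ (25/78)^(1/3) ≈ 0.684.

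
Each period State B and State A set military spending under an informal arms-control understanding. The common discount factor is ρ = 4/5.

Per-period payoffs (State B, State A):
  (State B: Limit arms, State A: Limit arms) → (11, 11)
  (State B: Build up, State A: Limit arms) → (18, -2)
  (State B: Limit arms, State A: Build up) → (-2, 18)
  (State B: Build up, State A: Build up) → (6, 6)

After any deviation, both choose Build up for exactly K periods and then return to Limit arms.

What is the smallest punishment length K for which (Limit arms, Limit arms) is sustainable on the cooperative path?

2

No profitable deviation requires (11−6)(ρ+…+ρ^K) ≥ 18−11, i.e. ρ+…+ρ^K ≥ 7/5 ≈ 1.4000.
With ρ = 4/5, the partial sums are K=1: 0.8000, K=2: 1.4400.
K = 2 is the first length at which the sum reaches 1.4000.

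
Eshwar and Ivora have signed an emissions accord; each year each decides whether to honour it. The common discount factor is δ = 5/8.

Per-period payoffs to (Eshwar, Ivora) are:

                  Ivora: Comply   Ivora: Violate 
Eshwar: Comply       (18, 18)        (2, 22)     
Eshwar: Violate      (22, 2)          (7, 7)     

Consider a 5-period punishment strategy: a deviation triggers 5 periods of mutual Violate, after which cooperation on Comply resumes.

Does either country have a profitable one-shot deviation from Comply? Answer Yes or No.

Comparing payoff streams over the 6 periods until play realigns: cooperate → 18(1+δ+…+δ^5); deviate → 22 + 7(δ+…+δ^5).
Cooperation is sustained iff (18−7)(δ+…+δ^5) ≥ 22−18.
δ+…+δ^5 = 5/8·(1−(5/8)^5)/(1−5/8) = 1.5077, and (22−18)/(18−7) = 0.3636.
1.5077 ≥ 0.3636, so cooperation is sustainable.

No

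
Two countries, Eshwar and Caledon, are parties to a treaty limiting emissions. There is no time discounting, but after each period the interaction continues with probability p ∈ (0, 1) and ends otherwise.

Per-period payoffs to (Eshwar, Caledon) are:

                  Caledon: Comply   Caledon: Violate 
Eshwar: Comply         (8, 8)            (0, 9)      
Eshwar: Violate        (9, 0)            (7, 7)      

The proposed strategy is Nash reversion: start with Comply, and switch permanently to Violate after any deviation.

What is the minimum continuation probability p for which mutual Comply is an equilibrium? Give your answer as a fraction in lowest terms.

With no time discounting, the continuation probability p plays the role of the discount factor.
Grim-trigger IC: 8/(1−p) ≥ 9 + 7p/(1−p) ⇒ p ≥ (9−8)/(9−7) = 1/2.

1/2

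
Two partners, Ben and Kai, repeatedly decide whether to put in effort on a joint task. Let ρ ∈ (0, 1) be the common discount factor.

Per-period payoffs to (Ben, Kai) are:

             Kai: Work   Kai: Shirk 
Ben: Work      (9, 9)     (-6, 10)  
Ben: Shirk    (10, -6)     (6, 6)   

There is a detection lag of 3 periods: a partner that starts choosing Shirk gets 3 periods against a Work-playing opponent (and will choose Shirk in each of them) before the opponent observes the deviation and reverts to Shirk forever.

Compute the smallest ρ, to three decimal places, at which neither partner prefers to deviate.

0.630

Deviating for the 3 undetected periods gains 10−9 = 1 per period over cooperation, then loses 9−6 = 3 per period forever once punishment starts.
Gain: 1(1 + ρ + … + ρ^2); loss: 3·ρ^3/(1−ρ).
No profitable deviation ⇔ 1(1−ρ^3) ≤ 3·ρ^3, i.e. ρ^3 ≥ 1/(1+3) = 1/4.
Hence ρ ≥ (1/4)^(1/3) ≈ 0.630.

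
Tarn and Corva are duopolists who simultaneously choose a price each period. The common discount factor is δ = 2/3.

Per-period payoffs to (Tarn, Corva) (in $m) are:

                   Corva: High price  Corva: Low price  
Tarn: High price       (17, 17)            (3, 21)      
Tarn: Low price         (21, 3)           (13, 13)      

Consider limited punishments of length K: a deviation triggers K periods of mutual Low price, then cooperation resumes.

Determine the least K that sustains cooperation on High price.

2

IC: δ(1−δ^K)/(1−δ) ≥ (21−17)/(17−13) = 1.
With δ = 2/3: need 1 − δ^K ≥ 1·(1−2/3)/(2/3), i.e. δ^K ≤ 0.5000.
Since (2/3)^1 = 0.6667 and (2/3)^2 = 0.4444, the smallest such K is 2.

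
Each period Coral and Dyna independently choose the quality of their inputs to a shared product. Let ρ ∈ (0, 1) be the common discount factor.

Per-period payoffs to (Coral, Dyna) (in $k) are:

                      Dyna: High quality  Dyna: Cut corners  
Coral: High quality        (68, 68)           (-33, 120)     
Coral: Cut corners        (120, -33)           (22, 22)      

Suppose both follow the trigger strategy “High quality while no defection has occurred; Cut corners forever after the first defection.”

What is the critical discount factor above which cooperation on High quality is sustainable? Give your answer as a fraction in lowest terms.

Cooperation forever yields 68 each period: 68/(1−ρ).
Deviating yields 120 once, then 22 forever: 120 + 22ρ/(1−ρ).
No profitable deviation requires 68/(1−ρ) ≥ 120 + 22ρ/(1−ρ).
Multiplying by (1−ρ): 68 ≥ 120(1−ρ) + 22ρ = 120 − 98ρ.
So 98ρ ≥ 52, i.e. ρ ≥ 52/98 = 26/49.

26/49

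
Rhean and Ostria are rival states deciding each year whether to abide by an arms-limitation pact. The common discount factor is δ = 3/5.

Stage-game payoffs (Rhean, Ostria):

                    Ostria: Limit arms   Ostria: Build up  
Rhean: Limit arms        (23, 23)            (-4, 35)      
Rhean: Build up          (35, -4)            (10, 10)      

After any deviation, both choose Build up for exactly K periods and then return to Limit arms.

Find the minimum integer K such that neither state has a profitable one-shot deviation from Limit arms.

Need Σ_{k=1}^{K} δ^k ≥ (35−23)/(23−10) = 0.9231 at δ = 3/5.
At K = 1 the sum is 0.6000 < 0.9231; at K = 2 it is 0.9600 ≥ 0.9231.
So the minimum punishment length is K = 2.

2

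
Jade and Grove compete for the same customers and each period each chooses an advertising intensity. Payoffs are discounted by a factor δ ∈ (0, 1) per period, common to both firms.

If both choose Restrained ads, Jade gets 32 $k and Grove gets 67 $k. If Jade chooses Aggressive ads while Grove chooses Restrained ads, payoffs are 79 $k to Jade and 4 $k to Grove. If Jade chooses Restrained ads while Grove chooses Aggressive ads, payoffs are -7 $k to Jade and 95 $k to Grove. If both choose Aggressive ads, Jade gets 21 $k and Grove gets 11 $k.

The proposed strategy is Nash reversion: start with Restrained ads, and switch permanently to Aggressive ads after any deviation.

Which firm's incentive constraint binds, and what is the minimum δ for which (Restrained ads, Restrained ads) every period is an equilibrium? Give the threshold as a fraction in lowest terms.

Jade; δ ≥ 47/58

For Jade: deviation gain 79−32 = 47, per-period punishment loss 32−21 = 11. IC gives δ ≥ 47/58.
For Grove: gain 28, loss 56 per period, so δ ≥ 28/84 = 1/3.
The tighter constraint is Jade's, so cooperation needs δ ≥ 47/58.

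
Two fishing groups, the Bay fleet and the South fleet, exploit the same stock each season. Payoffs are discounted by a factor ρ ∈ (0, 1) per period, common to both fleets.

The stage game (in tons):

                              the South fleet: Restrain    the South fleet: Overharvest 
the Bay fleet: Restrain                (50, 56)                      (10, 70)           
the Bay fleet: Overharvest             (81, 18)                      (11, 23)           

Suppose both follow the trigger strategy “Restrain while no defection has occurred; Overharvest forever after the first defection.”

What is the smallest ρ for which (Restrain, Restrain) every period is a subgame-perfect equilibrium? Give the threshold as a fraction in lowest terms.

31/70

the Bay fleet: cooperation gives 50 each period; deviation gives 81 once then 11 forever.
  50/(1−ρ) ≥ 81 + 11ρ/(1−ρ) ⇒ ρ ≥ 31/70.
the South fleet: cooperation gives 56 each period; deviation gives 70 once then 23 forever.
  ρ ≥ 14/47.
Both must hold, so the binding constraint is the Bay fleet's: ρ ≥ 31/70.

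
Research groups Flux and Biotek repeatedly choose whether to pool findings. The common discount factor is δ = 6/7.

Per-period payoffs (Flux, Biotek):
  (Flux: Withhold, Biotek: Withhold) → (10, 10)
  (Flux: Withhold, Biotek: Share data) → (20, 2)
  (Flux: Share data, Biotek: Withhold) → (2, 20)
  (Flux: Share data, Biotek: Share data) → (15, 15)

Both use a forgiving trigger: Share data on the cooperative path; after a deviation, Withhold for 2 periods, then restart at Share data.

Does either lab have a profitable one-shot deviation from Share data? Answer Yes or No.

No

A one-shot deviation gives 20 now, then 10 for 2 periods, then back to 15.
Gain from deviating: (20−15) today; loss: (15−10) in each of the next 2 periods.
No-deviation condition: (15−10)(δ+…+δ^2) ≥ 20−15, i.e. δ+…+δ^2 ≥ 1.
At δ = 6/7: δ+…+δ^2 = 1.5918 ≥ 1.0000.
So cooperation is sustainable.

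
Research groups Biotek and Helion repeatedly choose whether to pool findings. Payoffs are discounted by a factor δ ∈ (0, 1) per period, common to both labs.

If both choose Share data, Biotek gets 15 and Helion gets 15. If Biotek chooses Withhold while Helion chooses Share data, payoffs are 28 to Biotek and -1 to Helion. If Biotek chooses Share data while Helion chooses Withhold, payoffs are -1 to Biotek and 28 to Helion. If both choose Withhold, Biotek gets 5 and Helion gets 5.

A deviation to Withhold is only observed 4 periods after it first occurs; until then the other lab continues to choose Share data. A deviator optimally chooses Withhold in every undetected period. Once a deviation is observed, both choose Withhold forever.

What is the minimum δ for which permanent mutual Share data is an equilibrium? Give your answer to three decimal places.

Deviating for the 4 undetected periods gains 28−15 = 13 per period over cooperation, then loses 15−5 = 10 per period forever once punishment starts.
Gain: 13(1 + δ + … + δ^3); loss: 10·δ^4/(1−δ).
No profitable deviation ⇔ 13(1−δ^4) ≤ 10·δ^4, i.e. δ^4 ≥ 13/(13+10) = 13/23.
Hence δ ≥ (13/23)^(1/4) ≈ 0.867.

0.867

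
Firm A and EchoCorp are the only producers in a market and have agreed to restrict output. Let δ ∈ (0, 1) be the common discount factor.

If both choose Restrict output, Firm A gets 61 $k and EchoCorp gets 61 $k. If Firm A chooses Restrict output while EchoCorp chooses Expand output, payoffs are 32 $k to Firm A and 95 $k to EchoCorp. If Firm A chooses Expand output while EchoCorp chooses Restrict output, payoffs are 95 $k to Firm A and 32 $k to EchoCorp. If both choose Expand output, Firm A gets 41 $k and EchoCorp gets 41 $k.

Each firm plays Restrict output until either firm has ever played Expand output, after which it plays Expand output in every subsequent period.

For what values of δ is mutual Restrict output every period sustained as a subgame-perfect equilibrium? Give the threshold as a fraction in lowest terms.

17/27

61/(1−δ) ≥ 95 + 41δ/(1−δ)
61 ≥ 95 − 54δ
δ ≥ 34/54 = 17/27.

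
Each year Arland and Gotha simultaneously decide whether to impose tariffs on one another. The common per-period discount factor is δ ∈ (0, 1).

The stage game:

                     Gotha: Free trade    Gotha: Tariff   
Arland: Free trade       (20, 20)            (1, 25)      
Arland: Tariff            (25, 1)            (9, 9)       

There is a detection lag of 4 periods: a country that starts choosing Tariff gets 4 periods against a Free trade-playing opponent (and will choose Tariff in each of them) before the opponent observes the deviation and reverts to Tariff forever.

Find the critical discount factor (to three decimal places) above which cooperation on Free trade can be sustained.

0.748

A deviator earns 25 for 4 periods, then 9 forever; cooperating earns 20 forever. Multiplying the IC by (1−δ):
20 ≥ 25(1−δ^4) + 9δ^4, so 16·δ^4 ≥ 5 and δ^4 ≥ 5/16.
δ ≥ (5/16)^(1/4) ≈ 0.748.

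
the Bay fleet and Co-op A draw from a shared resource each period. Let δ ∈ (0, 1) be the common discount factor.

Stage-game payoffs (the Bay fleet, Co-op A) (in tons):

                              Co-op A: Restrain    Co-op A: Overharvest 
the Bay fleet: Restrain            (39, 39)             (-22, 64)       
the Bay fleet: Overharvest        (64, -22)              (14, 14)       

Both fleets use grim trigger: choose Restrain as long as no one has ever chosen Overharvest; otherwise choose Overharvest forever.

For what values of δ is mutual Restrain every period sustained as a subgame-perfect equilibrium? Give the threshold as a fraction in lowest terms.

1/2

39/(1−δ) ≥ 64 + 14δ/(1−δ)
39 ≥ 64 − 50δ
δ ≥ 25/50 = 1/2.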